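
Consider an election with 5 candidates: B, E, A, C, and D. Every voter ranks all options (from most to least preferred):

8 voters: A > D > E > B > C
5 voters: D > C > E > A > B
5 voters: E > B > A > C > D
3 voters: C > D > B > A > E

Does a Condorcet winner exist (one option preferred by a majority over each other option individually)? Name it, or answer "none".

A vs B: 13–8 for A.
A vs E: 11–10 for A.
A vs C: 13–8 for A.
A vs D: 13–8 for A.
A beats every other option head-to-head.

A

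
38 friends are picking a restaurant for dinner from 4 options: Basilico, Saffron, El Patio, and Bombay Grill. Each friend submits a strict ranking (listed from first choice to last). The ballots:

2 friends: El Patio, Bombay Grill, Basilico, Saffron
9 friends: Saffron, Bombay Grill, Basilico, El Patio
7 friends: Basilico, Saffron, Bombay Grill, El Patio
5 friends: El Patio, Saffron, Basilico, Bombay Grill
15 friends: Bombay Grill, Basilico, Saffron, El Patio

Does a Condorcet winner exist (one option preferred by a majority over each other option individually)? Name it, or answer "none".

Checking pairwise contests:
Bombay Grill beats Basilico 26–12.
Basilico beats Saffron 24–14.
Basilico beats El Patio 31–7.
Saffron beats Bombay Grill 21–17.
Every option loses at least one head-to-head, so there is no Condorcet winner.

none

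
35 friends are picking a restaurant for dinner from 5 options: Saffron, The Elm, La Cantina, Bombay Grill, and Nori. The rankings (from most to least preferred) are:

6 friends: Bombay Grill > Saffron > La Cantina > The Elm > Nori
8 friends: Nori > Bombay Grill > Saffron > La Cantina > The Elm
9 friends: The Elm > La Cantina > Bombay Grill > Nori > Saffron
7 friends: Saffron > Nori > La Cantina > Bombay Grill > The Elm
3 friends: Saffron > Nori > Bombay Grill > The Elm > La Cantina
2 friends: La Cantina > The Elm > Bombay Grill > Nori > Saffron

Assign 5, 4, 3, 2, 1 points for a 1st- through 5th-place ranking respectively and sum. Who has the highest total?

Bombay Grill

Saffron: 6·4 + 8·3 + 9·1 + 7·5 + 3·5 + 2·1 = 109
The Elm: 6·2 + 8·1 + 9·5 + 7·1 + 3·2 + 2·4 = 86
La Cantina: 6·3 + 8·2 + 9·4 + 7·3 + 3·1 + 2·5 = 104
Bombay Grill: 6·5 + 8·4 + 9·3 + 7·2 + 3·3 + 2·3 = 118
Nori: 6·1 + 8·5 + 9·2 + 7·4 + 3·4 + 2·2 = 108
Bombay Grill has the highest Borda score (118).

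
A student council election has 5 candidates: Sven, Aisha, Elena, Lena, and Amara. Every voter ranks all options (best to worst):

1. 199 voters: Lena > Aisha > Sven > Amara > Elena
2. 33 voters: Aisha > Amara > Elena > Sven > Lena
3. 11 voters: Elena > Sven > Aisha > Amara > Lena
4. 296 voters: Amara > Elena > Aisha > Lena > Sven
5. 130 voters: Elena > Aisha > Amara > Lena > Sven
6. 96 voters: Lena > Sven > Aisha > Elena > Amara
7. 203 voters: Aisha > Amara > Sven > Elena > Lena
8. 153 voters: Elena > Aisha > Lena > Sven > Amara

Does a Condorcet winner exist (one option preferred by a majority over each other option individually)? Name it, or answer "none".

Checking pairwise contests:
Aisha beats Sven 1014–107.
Elena beats Aisha 590–531.
Amara beats Elena 731–390.
Aisha beats Lena 826–295.
Aisha beats Amara 825–296.
Every option loses at least one head-to-head, so there is no Condorcet winner.

none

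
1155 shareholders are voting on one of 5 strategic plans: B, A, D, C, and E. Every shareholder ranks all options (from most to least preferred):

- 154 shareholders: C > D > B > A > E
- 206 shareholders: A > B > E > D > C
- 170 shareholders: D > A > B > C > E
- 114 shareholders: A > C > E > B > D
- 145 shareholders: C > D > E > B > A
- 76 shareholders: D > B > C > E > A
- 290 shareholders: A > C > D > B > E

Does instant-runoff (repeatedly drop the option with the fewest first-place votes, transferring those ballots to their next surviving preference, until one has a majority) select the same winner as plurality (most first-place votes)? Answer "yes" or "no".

Instant-runoff — R1 B 0, A 610, D 246, C 299, E 0 (A winner). Winner: A.
Plurality — first-place votes: B 0, A 610, D 246, C 299, E 0. Winner: A.
The two methods agree.

yes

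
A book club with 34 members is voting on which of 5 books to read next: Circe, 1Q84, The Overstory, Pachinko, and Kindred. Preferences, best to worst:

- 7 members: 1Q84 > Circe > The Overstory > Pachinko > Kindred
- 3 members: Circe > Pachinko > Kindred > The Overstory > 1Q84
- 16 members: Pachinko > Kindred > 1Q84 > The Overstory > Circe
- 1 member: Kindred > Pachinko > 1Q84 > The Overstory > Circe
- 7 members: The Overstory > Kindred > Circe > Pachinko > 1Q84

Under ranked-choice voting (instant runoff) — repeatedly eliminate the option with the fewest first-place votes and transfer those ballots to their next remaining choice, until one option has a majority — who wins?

Pachinko

Round 1: Circe 3, 1Q84 7, The Overstory 7, Pachinko 16, Kindred 1. Eliminate Kindred.
Round 2: Circe 3, 1Q84 7, The Overstory 7, Pachinko 17. Eliminate Circe.
Round 3: 1Q84 7, The Overstory 7, Pachinko 20. Pachinko has a majority.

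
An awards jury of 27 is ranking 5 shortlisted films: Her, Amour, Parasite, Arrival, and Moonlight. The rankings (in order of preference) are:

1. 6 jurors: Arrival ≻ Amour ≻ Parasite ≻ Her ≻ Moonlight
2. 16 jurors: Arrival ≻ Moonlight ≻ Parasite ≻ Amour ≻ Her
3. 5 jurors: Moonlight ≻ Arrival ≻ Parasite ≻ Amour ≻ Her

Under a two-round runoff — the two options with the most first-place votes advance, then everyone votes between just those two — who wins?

Round 1 first-place votes: Her 0, Amour 0, Parasite 0, Arrival 22, Moonlight 5.
Arrival and Moonlight advance.
Runoff: Arrival is preferred to Moonlight by 22 voters; Moonlight by 5.
Arrival wins the runoff.

Arrival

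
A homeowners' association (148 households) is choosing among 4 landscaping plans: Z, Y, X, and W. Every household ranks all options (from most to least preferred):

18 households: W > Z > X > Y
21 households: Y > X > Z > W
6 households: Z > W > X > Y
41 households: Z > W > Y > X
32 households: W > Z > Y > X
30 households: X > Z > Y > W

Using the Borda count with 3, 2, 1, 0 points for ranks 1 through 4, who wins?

Z

Z: 18·2 + 21·1 + 6·3 + 41·3 + 32·2 + 30·2 = 322
Y: 18·0 + 21·3 + 6·0 + 41·1 + 32·1 + 30·1 = 166
X: 18·1 + 21·2 + 6·1 + 41·0 + 32·0 + 30·3 = 156
W: 18·3 + 21·0 + 6·2 + 41·2 + 32·3 + 30·0 = 244
Z has the highest Borda score (322).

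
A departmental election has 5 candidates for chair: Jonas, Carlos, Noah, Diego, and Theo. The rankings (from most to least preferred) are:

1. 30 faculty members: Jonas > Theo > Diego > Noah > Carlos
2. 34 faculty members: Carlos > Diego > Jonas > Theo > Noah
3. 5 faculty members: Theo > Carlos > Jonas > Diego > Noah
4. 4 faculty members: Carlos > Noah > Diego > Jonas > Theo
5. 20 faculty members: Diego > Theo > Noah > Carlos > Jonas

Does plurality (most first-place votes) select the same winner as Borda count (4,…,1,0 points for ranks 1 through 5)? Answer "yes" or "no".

no

Plurality — first-place votes: Jonas 30, Carlos 38, Noah 0, Diego 20, Theo 5. Winner: Carlos.
Borda — scores: Jonas 202, Carlos 187, Noah 82, Diego 255, Theo 204. Winner: Diego.
The two methods disagree.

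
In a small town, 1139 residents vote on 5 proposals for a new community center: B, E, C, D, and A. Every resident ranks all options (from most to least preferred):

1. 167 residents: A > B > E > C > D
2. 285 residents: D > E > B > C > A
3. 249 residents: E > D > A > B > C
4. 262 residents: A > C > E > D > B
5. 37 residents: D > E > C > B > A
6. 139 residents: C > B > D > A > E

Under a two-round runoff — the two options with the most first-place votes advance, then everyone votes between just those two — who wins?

D

Round 1 first-place votes: B 0, E 249, C 139, D 322, A 429.
A and D advance.
Runoff: A is preferred to D by 429 voters; D by 710.
D wins the runoff.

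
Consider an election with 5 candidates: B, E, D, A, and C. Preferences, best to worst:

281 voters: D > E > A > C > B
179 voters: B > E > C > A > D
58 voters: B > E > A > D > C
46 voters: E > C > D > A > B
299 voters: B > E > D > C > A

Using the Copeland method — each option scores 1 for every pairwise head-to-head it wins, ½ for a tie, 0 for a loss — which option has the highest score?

B: beats E, D, A, and C → score 4.
E: beats D, A, and C; loses to B → score 3.
D: beats A and C; loses to B and E → score 2.
A: loses to B, E, D, and C → score 0.
C: beats A; loses to B, E, and D → score 1.
B has the best pairwise record.

B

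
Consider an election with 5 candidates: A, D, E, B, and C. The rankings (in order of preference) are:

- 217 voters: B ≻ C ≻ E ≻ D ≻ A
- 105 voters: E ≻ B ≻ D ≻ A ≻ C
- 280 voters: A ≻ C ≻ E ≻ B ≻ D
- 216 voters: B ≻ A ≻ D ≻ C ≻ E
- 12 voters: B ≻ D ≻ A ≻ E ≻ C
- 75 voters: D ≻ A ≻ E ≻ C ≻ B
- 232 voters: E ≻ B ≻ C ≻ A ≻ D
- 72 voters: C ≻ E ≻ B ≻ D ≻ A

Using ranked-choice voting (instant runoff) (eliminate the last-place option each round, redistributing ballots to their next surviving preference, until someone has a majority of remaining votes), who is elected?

Round 1: A 280, D 75, E 337, B 445, C 72. Eliminate C.
Round 2: A 280, D 75, E 409, B 445. Eliminate D.
Round 3: A 355, E 409, B 445. Eliminate A.
Round 4: E 764, B 445. E has a majority.

E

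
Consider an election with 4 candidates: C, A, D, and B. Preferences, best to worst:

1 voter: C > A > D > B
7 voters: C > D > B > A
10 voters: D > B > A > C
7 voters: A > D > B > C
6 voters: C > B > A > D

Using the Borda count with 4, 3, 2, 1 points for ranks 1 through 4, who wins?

D

C: 1·4 + 7·4 + 10·1 + 7·1 + 6·4 = 73
A: 1·3 + 7·1 + 10·2 + 7·4 + 6·2 = 70
D: 1·2 + 7·3 + 10·4 + 7·3 + 6·1 = 90
B: 1·1 + 7·2 + 10·3 + 7·2 + 6·3 = 77
D has the highest Borda score (90).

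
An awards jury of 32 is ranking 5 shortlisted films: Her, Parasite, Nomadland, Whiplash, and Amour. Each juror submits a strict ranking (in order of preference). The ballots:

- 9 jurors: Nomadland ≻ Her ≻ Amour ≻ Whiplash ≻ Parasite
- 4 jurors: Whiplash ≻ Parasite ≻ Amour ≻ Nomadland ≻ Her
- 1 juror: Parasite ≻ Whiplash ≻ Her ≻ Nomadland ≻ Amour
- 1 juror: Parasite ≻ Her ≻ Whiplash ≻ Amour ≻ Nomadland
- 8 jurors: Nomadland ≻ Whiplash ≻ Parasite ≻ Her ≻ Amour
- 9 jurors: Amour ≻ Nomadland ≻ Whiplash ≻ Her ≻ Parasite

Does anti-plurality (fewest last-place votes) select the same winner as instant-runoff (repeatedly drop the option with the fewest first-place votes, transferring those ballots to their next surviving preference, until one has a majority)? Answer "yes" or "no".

no

Anti-plurality — last-place votes: Her 4, Parasite 18, Nomadland 1, Whiplash 0, Amour 9. Winner: Whiplash.
Instant-runoff — R1 Her 0, Parasite 2, Nomadland 17, Whiplash 4, Amour 9 (Nomadland winner). Winner: Nomadland.
The two methods disagree.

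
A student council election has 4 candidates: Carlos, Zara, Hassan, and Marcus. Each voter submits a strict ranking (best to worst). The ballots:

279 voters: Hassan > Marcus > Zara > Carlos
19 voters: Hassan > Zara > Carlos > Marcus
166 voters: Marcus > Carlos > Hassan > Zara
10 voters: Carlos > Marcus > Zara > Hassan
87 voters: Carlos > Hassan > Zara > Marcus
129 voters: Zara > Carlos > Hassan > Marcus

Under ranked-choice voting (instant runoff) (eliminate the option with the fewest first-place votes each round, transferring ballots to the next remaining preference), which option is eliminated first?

Carlos

Round 1: Carlos 97, Zara 129, Hassan 298, Marcus 166. Eliminate Carlos.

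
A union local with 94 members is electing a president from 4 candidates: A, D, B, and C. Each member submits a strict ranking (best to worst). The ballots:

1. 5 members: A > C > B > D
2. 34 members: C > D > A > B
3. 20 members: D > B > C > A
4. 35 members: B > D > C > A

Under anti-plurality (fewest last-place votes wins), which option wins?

C

Last-place votes: A 55, D 5, B 34, C 0.
C is ranked last by the fewest voters, so C wins.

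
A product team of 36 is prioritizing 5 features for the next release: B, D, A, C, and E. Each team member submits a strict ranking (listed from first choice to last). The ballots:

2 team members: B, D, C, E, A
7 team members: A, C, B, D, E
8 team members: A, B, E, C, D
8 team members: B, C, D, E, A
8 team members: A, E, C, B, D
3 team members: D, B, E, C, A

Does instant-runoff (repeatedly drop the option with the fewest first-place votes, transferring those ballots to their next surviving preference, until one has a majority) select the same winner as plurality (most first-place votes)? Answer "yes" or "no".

yes

Instant-runoff — R1 B 10, D 3, A 23, C 0, E 0 (A winner). Winner: A.
Plurality — first-place votes: B 10, D 3, A 23, C 0, E 0. Winner: A.
The two methods agree.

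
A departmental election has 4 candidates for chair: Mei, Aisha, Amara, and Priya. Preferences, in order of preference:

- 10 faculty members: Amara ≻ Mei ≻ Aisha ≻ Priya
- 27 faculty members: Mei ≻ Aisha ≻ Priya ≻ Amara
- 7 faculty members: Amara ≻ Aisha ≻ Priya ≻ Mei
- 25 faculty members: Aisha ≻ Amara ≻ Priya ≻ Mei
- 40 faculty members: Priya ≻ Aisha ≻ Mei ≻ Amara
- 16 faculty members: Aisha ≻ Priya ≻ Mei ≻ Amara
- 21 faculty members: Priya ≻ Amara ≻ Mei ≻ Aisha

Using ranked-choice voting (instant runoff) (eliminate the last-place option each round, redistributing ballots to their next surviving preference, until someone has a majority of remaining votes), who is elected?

Round 1: Mei 27, Aisha 41, Amara 17, Priya 61. Eliminate Amara.
Round 2: Mei 37, Aisha 48, Priya 61. Eliminate Mei.
Round 3: Aisha 85, Priya 61. Aisha has a majority.

Aisha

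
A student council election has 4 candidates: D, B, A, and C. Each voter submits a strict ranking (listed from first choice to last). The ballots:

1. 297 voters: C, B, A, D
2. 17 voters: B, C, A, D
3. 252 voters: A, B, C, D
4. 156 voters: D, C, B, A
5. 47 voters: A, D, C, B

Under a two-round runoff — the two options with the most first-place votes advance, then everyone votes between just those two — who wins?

Round 1 first-place votes: D 156, B 17, A 299, C 297.
A and C advance.
Runoff: A is preferred to C by 299 voters; C by 470.
C wins the runoff.

C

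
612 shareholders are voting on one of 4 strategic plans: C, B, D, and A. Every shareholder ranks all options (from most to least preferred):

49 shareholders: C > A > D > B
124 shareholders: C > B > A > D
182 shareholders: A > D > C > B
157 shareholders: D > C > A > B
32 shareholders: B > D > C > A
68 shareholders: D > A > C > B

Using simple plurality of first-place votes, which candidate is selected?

D

First-place votes: C 173, B 32, D 225, A 182.
D has the most first-place votes.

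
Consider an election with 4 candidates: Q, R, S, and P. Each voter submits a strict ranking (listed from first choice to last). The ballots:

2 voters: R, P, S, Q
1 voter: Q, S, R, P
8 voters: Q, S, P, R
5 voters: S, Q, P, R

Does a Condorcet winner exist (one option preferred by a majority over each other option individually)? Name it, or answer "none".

Q vs R: 14–2 for Q.
Q vs S: 9–7 for Q.
Q vs P: 14–2 for Q.
Q beats every other option head-to-head.

Q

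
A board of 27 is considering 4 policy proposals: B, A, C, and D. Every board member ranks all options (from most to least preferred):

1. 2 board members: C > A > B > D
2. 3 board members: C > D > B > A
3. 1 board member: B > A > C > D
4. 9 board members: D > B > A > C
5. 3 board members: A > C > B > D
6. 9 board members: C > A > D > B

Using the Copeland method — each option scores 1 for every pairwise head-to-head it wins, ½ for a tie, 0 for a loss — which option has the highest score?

C

B: loses to A, C, and D → score 0.
A: beats B and D; loses to C → score 2.
C: beats B, A, and D → score 3.
D: beats B; loses to A and C → score 1.
C has the best pairwise record.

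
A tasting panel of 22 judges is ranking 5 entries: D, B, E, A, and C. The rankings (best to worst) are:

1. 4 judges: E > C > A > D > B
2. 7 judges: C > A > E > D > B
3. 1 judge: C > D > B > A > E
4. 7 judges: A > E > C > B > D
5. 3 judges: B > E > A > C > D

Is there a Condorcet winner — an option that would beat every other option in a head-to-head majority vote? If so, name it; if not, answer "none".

none

Checking pairwise contests:
E beats D 21–1.
D beats B 12–10.
A beats E 15–7.
C beats A 12–10.
E beats C 14–8.
Every option loses at least one head-to-head, so there is no Condorcet winner.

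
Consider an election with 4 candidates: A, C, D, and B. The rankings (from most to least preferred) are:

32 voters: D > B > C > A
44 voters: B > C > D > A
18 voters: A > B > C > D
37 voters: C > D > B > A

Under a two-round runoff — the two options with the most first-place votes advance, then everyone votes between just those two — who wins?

B

Round 1 first-place votes: A 18, C 37, D 32, B 44.
B and C advance.
Runoff: B is preferred to C by 94 voters; C by 37.
B wins the runoff.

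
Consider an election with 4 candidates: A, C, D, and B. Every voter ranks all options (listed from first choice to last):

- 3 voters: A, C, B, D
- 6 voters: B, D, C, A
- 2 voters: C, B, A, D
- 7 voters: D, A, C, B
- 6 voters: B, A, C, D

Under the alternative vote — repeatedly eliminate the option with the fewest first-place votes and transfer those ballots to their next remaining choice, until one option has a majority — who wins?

B

Round 1: A 3, C 2, D 7, B 12. Eliminate C.
Round 2: A 3, D 7, B 14. B has a majority.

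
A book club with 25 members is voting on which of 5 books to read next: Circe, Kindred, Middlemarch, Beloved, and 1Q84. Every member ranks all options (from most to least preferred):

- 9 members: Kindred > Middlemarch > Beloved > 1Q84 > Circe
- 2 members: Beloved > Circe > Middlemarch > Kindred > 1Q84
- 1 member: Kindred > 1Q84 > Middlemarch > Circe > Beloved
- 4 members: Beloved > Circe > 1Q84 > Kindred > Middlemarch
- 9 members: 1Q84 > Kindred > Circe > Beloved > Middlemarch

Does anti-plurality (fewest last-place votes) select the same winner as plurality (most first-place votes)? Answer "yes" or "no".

Anti-plurality — last-place votes: Circe 9, Kindred 0, Middlemarch 13, Beloved 1, 1Q84 2. Winner: Kindred.
Plurality — first-place votes: Circe 0, Kindred 10, Middlemarch 0, Beloved 6, 1Q84 9. Winner: Kindred.
The two methods agree.

yes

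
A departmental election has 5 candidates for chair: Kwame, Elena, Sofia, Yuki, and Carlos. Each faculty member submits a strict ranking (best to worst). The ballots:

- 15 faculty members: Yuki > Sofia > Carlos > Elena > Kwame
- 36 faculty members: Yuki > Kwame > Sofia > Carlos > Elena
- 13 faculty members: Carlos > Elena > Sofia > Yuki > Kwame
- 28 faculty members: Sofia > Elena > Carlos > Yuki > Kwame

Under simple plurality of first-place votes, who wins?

Yuki

First-place votes: Kwame 0, Elena 0, Sofia 28, Yuki 51, Carlos 13.
Yuki has the most first-place votes.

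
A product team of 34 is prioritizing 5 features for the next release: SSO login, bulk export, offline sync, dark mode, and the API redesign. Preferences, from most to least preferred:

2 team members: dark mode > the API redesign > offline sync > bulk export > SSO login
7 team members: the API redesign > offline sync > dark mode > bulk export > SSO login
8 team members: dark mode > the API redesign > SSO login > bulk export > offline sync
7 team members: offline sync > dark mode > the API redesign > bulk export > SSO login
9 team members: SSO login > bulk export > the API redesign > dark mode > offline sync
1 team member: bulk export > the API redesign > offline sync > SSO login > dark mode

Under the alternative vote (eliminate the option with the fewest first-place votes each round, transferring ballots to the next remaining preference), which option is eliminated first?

Round 1: SSO login 9, bulk export 1, offline sync 7, dark mode 10, the API redesign 7. Eliminate bulk export.

bulk export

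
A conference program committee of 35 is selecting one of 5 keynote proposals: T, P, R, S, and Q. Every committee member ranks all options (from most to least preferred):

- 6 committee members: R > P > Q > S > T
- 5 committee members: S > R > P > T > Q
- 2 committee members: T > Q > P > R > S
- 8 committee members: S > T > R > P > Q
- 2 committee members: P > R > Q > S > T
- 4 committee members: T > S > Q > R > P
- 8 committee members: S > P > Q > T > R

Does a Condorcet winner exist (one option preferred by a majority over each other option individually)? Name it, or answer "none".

S vs T: 29–6 for S.
S vs P: 25–10 for S.
S vs R: 25–10 for S.
S vs Q: 25–10 for S.
S beats every other option head-to-head.

S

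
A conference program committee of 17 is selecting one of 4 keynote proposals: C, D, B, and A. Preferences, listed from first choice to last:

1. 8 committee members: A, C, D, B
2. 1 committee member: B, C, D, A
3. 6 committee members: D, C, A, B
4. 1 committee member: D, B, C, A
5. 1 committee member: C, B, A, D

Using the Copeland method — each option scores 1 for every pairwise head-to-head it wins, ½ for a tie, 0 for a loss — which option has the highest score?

C: beats D, B, and A → score 3.
D: beats B; loses to C and A → score 1.
B: loses to C, D, and A → score 0.
A: beats D and B; loses to C → score 2.
C has the best pairwise record.

C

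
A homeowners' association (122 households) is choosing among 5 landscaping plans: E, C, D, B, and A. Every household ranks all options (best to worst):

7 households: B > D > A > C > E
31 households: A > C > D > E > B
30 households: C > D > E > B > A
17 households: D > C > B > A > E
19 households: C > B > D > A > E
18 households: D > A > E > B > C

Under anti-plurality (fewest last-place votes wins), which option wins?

D

Last-place votes: E 43, C 18, D 0, B 31, A 30.
D is ranked last by the fewest voters, so D wins.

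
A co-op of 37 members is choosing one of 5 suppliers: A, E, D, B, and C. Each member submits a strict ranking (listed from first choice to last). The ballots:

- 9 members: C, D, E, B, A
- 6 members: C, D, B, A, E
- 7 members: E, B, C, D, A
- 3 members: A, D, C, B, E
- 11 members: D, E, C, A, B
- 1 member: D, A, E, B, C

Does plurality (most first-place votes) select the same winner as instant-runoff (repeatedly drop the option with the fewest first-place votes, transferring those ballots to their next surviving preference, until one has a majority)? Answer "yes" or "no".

Plurality — first-place votes: A 3, E 7, D 12, B 0, C 15. Winner: C.
Instant-runoff — R1 A 3, E 7, D 12, B 0, C 15 (B out); R2 A 3, E 7, D 12, C 15 (A out); R3 E 7, D 15, C 15 (E out); R4 D 15, C 22 (C winner). Winner: C.
The two methods agree.

yes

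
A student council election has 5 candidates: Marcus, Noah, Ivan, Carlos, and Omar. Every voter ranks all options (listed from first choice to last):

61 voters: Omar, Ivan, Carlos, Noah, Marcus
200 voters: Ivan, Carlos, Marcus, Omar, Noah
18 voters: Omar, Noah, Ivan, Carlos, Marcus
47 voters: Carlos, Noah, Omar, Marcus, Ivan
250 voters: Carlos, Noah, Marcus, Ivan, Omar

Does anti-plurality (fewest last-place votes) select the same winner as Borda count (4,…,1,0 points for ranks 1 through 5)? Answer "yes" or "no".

yes

Anti-plurality — last-place votes: Marcus 79, Noah 200, Ivan 47, Carlos 0, Omar 250. Winner: Carlos.
Borda — scores: Marcus 947, Noah 1006, Ivan 1269, Carlos 1928, Omar 610. Winner: Carlos.
The two methods agree.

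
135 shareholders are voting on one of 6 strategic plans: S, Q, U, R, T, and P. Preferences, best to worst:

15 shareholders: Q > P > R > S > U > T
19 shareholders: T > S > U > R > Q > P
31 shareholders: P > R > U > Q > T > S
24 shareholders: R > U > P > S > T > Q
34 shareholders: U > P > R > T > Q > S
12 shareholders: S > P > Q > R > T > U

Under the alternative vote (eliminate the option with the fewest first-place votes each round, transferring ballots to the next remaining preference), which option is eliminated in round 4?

R

Round 1: S 12, Q 15, U 34, R 24, T 19, P 31. Eliminate S.
Round 2: Q 15, U 34, R 24, T 19, P 43. Eliminate Q.
Round 3: U 34, R 24, T 19, P 58. Eliminate T.
Round 4: U 53, R 24, P 58. Eliminate R.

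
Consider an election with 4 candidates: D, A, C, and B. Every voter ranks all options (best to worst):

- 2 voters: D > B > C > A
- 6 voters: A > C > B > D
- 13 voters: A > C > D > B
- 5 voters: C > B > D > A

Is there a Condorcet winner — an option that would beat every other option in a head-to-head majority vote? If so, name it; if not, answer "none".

A vs D: 19–7 for A.
A vs C: 19–7 for A.
A vs B: 19–7 for A.
A beats every other option head-to-head.

A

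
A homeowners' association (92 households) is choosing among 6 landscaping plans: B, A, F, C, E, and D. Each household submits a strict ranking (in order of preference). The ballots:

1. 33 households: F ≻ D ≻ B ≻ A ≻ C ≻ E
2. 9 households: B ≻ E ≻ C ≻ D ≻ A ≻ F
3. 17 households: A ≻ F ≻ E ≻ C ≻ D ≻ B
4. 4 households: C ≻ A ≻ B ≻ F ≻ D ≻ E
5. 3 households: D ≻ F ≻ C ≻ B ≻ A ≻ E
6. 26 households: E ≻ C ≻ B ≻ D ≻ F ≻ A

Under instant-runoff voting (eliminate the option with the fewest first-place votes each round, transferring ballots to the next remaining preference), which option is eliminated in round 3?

B

Round 1: B 9, A 17, F 33, C 4, E 26, D 3. Eliminate D.
Round 2: B 9, A 17, F 36, C 4, E 26. Eliminate C.
Round 3: B 9, A 21, F 36, E 26. Eliminate B.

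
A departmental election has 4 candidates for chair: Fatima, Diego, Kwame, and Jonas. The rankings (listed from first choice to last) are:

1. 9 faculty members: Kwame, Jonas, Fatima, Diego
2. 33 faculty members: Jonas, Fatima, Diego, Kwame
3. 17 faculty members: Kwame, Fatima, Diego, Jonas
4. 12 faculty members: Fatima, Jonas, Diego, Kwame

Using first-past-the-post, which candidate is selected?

First-place votes: Fatima 12, Diego 0, Kwame 26, Jonas 33.
Jonas has the most first-place votes.

Jonas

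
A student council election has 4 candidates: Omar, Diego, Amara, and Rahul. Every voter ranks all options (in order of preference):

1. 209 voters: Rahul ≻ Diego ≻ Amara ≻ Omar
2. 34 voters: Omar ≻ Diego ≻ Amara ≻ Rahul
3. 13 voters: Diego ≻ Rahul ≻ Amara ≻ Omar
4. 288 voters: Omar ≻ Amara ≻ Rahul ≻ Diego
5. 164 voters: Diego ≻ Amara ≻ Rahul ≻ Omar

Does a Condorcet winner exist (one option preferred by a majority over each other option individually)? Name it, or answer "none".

Checking pairwise contests:
Diego beats Omar 386–322.
Rahul beats Diego 497–211.
Diego beats Amara 420–288.
Amara beats Rahul 486–222.
Every option loses at least one head-to-head, so there is no Condorcet winner.

none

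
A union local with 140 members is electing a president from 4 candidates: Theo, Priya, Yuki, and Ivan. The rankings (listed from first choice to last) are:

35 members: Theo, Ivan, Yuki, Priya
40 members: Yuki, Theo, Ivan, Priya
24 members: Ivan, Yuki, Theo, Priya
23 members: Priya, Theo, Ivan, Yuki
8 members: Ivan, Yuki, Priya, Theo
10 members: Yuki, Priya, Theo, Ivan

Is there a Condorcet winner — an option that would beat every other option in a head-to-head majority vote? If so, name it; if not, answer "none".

Checking pairwise contests:
Yuki beats Theo 82–58.
Theo beats Priya 99–41.
Ivan beats Yuki 90–50.
Theo beats Ivan 108–32.
Every option loses at least one head-to-head, so there is no Condorcet winner.

none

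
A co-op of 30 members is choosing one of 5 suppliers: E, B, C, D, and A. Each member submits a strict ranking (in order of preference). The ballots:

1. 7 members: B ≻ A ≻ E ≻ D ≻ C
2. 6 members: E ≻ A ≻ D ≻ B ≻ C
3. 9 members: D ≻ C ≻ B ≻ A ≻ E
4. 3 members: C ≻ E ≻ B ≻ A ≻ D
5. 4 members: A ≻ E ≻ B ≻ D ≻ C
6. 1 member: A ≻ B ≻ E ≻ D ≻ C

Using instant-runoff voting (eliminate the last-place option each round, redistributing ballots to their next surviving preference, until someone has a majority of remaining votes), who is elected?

E

Round 1: E 6, B 7, C 3, D 9, A 5. Eliminate C.
Round 2: E 9, B 7, D 9, A 5. Eliminate A.
Round 3: E 13, B 8, D 9. Eliminate B.
Round 4: E 21, D 9. E has a majority.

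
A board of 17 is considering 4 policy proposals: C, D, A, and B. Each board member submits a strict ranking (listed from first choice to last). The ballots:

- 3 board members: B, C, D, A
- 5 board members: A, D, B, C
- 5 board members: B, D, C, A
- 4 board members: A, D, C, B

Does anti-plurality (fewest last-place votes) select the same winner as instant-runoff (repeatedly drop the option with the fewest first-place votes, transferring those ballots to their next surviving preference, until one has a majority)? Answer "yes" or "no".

no

Anti-plurality — last-place votes: C 5, D 0, A 8, B 4. Winner: D.
Instant-runoff — R1 C 0, D 0, A 9, B 8 (A winner). Winner: A.
The two methods disagree.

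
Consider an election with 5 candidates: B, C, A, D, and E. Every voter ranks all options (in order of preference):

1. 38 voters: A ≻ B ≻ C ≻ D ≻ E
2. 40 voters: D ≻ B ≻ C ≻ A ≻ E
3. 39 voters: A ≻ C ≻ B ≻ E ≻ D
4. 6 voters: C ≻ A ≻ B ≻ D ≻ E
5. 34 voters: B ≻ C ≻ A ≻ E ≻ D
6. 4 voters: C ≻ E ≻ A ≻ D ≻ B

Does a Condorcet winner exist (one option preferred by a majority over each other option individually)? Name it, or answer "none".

Checking pairwise contests:
A beats B 87–74.
B beats C 112–49.
C beats A 84–77.
B beats D 117–44.
B beats E 157–4.
Every option loses at least one head-to-head, so there is no Condorcet winner.

none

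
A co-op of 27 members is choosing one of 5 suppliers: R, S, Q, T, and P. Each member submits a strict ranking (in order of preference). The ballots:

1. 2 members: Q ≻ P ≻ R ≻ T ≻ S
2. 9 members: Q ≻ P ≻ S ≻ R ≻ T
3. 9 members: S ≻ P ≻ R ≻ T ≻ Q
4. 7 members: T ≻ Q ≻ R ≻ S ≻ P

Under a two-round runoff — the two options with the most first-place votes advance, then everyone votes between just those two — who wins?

Q

Round 1 first-place votes: R 0, S 9, Q 11, T 7, P 0.
Q and S advance.
Runoff: Q is preferred to S by 18 voters; S by 9.
Q wins the runoff.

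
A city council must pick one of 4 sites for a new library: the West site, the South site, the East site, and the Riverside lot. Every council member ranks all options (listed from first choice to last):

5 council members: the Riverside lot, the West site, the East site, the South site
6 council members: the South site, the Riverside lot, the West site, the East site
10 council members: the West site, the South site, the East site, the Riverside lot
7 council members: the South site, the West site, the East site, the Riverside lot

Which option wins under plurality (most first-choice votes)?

the South site

First-place votes: the West site 10, the South site 13, the East site 0, the Riverside lot 5.
the South site has the most first-place votes.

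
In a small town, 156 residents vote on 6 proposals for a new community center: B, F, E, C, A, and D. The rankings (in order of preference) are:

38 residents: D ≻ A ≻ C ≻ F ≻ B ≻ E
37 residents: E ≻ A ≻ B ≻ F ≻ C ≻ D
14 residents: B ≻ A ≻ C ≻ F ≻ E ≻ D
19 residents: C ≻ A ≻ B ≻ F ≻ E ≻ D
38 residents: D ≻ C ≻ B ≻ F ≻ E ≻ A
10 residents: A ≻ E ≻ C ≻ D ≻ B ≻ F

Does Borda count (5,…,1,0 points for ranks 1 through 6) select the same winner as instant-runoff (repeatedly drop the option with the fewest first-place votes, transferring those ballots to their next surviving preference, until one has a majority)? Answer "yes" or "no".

Borda — scores: B 400, F 292, E 296, C 470, A 482, D 400. Winner: A.
Instant-runoff — R1 B 14, F 0, E 37, C 19, A 10, D 76 (F out); R2 B 14, E 37, C 19, A 10, D 76 (A out); R3 B 14, E 47, C 19, D 76 (B out); R4 E 47, C 33, D 76 (C out); R5 E 80, D 76 (E winner). Winner: E.
The two methods disagree.

no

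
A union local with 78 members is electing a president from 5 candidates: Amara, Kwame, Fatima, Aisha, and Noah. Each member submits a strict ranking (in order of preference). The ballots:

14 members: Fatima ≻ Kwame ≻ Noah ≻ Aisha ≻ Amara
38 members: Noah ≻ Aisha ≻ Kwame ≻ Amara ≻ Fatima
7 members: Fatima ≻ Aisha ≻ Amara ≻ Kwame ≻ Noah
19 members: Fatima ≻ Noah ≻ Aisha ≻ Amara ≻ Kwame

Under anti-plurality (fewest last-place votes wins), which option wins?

Aisha

Last-place votes: Amara 14, Kwame 19, Fatima 38, Aisha 0, Noah 7.
Aisha is ranked last by the fewest voters, so Aisha wins.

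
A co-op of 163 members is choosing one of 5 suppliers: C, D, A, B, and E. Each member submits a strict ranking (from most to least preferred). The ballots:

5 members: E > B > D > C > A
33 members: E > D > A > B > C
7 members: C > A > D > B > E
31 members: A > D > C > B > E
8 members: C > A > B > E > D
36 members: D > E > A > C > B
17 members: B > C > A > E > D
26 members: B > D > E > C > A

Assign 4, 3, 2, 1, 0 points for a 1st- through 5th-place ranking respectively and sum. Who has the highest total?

C: 5·1 + 33·0 + 7·4 + 31·2 + 8·4 + 36·1 + 17·3 + 26·1 = 240
D: 5·2 + 33·3 + 7·2 + 31·3 + 8·0 + 36·4 + 17·0 + 26·3 = 438
A: 5·0 + 33·2 + 7·3 + 31·4 + 8·3 + 36·2 + 17·2 + 26·0 = 341
B: 5·3 + 33·1 + 7·1 + 31·1 + 8·2 + 36·0 + 17·4 + 26·4 = 274
E: 5·4 + 33·4 + 7·0 + 31·0 + 8·1 + 36·3 + 17·1 + 26·2 = 337
D has the highest Borda score (438).

D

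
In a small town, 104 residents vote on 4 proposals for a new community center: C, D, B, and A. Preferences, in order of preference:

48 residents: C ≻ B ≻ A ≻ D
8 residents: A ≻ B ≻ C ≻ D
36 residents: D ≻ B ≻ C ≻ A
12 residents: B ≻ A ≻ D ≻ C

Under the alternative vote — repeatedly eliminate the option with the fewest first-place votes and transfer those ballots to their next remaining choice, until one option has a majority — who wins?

Round 1: C 48, D 36, B 12, A 8. Eliminate A.
Round 2: C 48, D 36, B 20. Eliminate B.
Round 3: C 56, D 48. C has a majority.

C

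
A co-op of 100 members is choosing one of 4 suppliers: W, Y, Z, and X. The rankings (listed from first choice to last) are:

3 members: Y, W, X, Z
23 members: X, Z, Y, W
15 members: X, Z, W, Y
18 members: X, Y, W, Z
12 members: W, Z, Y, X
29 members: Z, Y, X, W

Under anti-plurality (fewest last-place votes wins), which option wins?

X

Last-place votes: W 52, Y 15, Z 21, X 12.
X is ranked last by the fewest voters, so X wins.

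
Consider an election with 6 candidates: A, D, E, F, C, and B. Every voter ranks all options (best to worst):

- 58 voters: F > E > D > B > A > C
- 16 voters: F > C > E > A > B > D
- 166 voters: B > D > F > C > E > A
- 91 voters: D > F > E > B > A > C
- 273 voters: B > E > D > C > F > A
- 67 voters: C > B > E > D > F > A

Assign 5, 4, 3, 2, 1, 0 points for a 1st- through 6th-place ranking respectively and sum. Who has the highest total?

B

A: 58·1 + 16·2 + 166·0 + 91·1 + 273·0 + 67·0 = 181
D: 58·3 + 16·0 + 166·4 + 91·5 + 273·3 + 67·2 = 2246
E: 58·4 + 16·3 + 166·1 + 91·3 + 273·4 + 67·3 = 2012
F: 58·5 + 16·5 + 166·3 + 91·4 + 273·1 + 67·1 = 1572
C: 58·0 + 16·4 + 166·2 + 91·0 + 273·2 + 67·5 = 1277
B: 58·2 + 16·1 + 166·5 + 91·2 + 273·5 + 67·4 = 2777
B has the highest Borda score (2777).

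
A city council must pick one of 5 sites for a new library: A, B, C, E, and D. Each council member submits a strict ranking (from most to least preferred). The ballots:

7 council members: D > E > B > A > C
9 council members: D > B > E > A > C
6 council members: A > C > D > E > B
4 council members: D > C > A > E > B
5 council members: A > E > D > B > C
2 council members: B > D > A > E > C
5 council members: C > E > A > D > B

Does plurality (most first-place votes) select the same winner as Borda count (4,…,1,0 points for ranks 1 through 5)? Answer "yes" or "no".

yes

Plurality — first-place votes: A 11, B 2, C 5, E 0, D 20. Winner: D.
Borda — scores: A 82, B 54, C 50, E 81, D 113. Winner: D.
The two methods agree.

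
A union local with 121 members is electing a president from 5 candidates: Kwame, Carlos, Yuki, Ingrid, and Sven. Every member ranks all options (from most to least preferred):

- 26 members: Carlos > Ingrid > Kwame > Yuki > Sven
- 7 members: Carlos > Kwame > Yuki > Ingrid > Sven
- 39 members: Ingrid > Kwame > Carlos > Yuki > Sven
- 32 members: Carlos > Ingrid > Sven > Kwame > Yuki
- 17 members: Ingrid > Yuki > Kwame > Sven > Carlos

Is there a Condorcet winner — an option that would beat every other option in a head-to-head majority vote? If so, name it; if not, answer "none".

Carlos

Carlos vs Kwame: 65–56 for Carlos.
Carlos vs Yuki: 104–17 for Carlos.
Carlos vs Ingrid: 65–56 for Carlos.
Carlos vs Sven: 104–17 for Carlos.
Carlos beats every other option head-to-head.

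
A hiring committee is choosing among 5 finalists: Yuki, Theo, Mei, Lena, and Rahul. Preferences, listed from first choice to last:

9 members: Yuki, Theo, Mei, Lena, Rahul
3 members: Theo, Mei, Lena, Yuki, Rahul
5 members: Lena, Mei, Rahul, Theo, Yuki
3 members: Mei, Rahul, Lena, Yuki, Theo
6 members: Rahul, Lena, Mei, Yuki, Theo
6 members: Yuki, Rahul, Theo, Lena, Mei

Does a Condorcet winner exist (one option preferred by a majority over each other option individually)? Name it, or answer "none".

none

Checking pairwise contests:
Mei beats Yuki 17–15.
Yuki beats Theo 24–8.
Theo beats Mei 18–14.
Theo beats Lena 18–14.
Yuki beats Rahul 18–14.
Every option loses at least one head-to-head, so there is no Condorcet winner.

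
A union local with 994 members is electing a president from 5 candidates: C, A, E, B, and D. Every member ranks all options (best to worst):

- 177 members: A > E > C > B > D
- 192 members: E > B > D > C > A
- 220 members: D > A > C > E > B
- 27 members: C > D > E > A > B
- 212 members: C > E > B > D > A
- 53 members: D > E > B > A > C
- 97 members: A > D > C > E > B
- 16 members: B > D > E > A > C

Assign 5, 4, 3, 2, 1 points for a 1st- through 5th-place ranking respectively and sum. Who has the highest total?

C: 177·3 + 192·2 + 220·3 + 27·5 + 212·5 + 53·1 + 97·3 + 16·1 = 3130
A: 177·5 + 192·1 + 220·4 + 27·2 + 212·1 + 53·2 + 97·5 + 16·2 = 2846
E: 177·4 + 192·5 + 220·2 + 27·3 + 212·4 + 53·4 + 97·2 + 16·3 = 3491
B: 177·2 + 192·4 + 220·1 + 27·1 + 212·3 + 53·3 + 97·1 + 16·5 = 2341
D: 177·1 + 192·3 + 220·5 + 27·4 + 212·2 + 53·5 + 97·4 + 16·4 = 3102
E has the highest Borda score (3491).

E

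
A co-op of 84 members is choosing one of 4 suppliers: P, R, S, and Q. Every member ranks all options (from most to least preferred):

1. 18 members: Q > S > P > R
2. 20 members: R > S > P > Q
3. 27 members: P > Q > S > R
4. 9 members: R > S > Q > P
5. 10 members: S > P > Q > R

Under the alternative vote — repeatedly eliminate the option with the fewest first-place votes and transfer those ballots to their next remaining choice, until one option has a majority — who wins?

Round 1: P 27, R 29, S 10, Q 18. Eliminate S.
Round 2: P 37, R 29, Q 18. Eliminate Q.
Round 3: P 55, R 29. P has a majority.

P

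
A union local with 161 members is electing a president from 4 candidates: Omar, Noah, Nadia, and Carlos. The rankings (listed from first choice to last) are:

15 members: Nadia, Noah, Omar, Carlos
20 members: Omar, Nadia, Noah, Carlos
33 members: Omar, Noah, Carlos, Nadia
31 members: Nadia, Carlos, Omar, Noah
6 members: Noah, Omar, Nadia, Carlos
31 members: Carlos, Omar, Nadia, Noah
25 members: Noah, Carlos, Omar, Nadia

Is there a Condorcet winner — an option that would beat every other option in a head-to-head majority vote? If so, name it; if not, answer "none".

none

Checking pairwise contests:
Carlos beats Omar 87–74.
Omar beats Noah 115–46.
Omar beats Nadia 115–46.
Noah beats Carlos 99–62.
Every option loses at least one head-to-head, so there is no Condorcet winner.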